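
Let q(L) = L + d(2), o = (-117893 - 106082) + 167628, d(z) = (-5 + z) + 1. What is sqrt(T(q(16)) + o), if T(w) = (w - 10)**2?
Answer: 3*I*sqrt(6259) ≈ 237.34*I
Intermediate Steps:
d(z) = -4 + z
o = -56347 (o = -223975 + 167628 = -56347)
q(L) = -2 + L (q(L) = L + (-4 + 2) = L - 2 = -2 + L)
T(w) = (-10 + w)**2
sqrt(T(q(16)) + o) = sqrt((-10 + (-2 + 16))**2 - 56347) = sqrt((-10 + 14)**2 - 56347) = sqrt(4**2 - 56347) = sqrt(16 - 56347) = sqrt(-56331) = 3*I*sqrt(6259)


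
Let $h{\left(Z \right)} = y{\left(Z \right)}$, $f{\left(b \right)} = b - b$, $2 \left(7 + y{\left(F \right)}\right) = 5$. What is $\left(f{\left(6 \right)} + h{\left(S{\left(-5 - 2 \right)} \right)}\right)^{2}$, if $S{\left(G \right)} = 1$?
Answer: $\frac{81}{4} \approx 20.25$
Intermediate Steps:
$y{\left(F \right)} = - \frac{9}{2}$ ($y{\left(F \right)} = -7 + \frac{1}{2} \cdot 5 = -7 + \frac{5}{2} = - \frac{9}{2}$)
$f{\left(b \right)} = 0$
$h{\left(Z \right)} = - \frac{9}{2}$
$\left(f{\left(6 \right)} + h{\left(S{\left(-5 - 2 \right)} \right)}\right)^{2} = \left(0 - \frac{9}{2}\right)^{2} = \left(- \frac{9}{2}\right)^{2} = \frac{81}{4}$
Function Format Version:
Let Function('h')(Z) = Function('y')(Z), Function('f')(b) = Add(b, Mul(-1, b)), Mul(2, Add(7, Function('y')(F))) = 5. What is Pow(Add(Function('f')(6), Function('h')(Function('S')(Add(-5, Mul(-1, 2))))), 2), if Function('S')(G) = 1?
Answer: Rational(81, 4) ≈ 20.250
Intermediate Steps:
Function('y')(F) = Rational(-9, 2) (Function('y')(F) = Add(-7, Mul(Rational(1, 2), 5)) = Add(-7, Rational(5, 2)) = Rational(-9, 2))
Function('f')(b) = 0
Function('h')(Z) = Rational(-9, 2)
Pow(Add(Function('f')(6), Function('h')(Function('S')(Add(-5, Mul(-1, 2))))), 2) = Pow(Add(0, Rational(-9, 2)), 2) = Pow(Rational(-9, 2), 2) = Rational(81, 4)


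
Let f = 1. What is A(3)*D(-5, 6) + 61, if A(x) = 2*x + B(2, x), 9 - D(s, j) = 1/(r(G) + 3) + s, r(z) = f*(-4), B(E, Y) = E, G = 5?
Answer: 181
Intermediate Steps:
r(z) = -4 (r(z) = 1*(-4) = -4)
D(s, j) = 10 - s (D(s, j) = 9 - (1/(-4 + 3) + s) = 9 - (1/(-1) + s) = 9 - (-1 + s) = 9 + (1 - s) = 10 - s)
A(x) = 2 + 2*x (A(x) = 2*x + 2 = 2 + 2*x)
A(3)*D(-5, 6) + 61 = (2 + 2*3)*(10 - 1*(-5)) + 61 = (2 + 6)*(10 + 5) + 61 = 8*15 + 61 = 120 + 61 = 181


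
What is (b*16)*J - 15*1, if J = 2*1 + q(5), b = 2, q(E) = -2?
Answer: -15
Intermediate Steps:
J = 0 (J = 2*1 - 2 = 2 - 2 = 0)
(b*16)*J - 15*1 = (2*16)*0 - 15*1 = 32*0 - 15 = 0 - 15 = -15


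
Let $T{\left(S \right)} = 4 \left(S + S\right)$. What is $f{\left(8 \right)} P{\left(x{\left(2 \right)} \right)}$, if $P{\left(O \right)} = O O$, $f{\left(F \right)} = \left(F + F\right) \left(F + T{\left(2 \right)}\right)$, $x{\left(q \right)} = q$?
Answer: $1536$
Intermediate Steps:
$T{\left(S \right)} = 8 S$ ($T{\left(S \right)} = 4 \cdot 2 S = 8 S$)
$f{\left(F \right)} = 2 F \left(16 + F\right)$ ($f{\left(F \right)} = \left(F + F\right) \left(F + 8 \cdot 2\right) = 2 F \left(F + 16\right) = 2 F \left(16 + F\right)$)
$P{\left(O \right)} = O^{2}$
$f{\left(8 \right)} P{\left(x{\left(2 \right)} \right)} = 2 \cdot 8 \left(16 + 8\right) 2^{2} = 2 \cdot 8 \cdot 24 \cdot 4 = 384 \cdot 4 = 1536$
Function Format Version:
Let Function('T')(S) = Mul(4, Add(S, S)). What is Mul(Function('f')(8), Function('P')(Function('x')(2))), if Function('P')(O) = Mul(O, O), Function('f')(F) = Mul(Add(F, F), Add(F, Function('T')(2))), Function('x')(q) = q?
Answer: 1536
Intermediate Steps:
Function('T')(S) = Mul(8, S) (Function('T')(S) = Mul(4, Mul(2, S)) = Mul(8, S))
Function('f')(F) = Mul(2, F, Add(16, F)) (Function('f')(F) = Mul(Add(F, F), Add(F, Mul(8, 2))) = Mul(Mul(2, F), Add(F, 16)) = Mul(Mul(2, F), Add(16, F)) = Mul(2, F, Add(16, F)))
Function('P')(O) = Pow(O, 2)
Mul(Function('f')(8), Function('P')(Function('x')(2))) = Mul(Mul(2, 8, Add(16, 8)), Pow(2, 2)) = Mul(Mul(2, 8, 24), 4) = Mul(384, 4) = 1536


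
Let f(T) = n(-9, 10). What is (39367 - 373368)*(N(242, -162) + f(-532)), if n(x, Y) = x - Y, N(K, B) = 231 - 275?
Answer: 21042063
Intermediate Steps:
N(K, B) = -44
f(T) = -19 (f(T) = -9 - 1*10 = -9 - 10 = -19)
(39367 - 373368)*(N(242, -162) + f(-532)) = (39367 - 373368)*(-44 - 19) = -334001*(-63) = 21042063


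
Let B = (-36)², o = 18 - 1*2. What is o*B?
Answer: 20736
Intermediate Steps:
o = 16 (o = 18 - 2 = 16)
B = 1296
o*B = 16*1296 = 20736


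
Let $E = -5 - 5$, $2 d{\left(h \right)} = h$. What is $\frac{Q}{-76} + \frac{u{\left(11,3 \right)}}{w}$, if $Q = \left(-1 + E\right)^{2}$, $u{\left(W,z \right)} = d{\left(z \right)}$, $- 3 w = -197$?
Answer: $- \frac{23495}{14972} \approx -1.5693$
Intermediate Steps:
$w = \frac{197}{3}$ ($w = \left(- \frac{1}{3}\right) \left(-197\right) = \frac{197}{3} \approx 65.667$)
$d{\left(h \right)} = \frac{h}{2}$
$E = -10$
$u{\left(W,z \right)} = \frac{z}{2}$
$Q = 121$ ($Q = \left(-1 - 10\right)^{2} = \left(-11\right)^{2} = 121$)
$\frac{Q}{-76} + \frac{u{\left(11,3 \right)}}{w} = \frac{121}{-76} + \frac{\frac{1}{2} \cdot 3}{\frac{197}{3}} = 121 \left(- \frac{1}{76}\right) + \frac{3}{2} \cdot \frac{3}{197} = - \frac{121}{76} + \frac{9}{394} = - \frac{23495}{14972}$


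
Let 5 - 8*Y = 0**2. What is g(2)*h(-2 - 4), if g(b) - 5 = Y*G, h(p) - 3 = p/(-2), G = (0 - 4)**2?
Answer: 90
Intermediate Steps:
G = 16 (G = (-4)**2 = 16)
Y = 5/8 (Y = 5/8 - 1/8*0**2 = 5/8 - 1/8*0 = 5/8 + 0 = 5/8 ≈ 0.62500)
h(p) = 3 - p/2 (h(p) = 3 + p/(-2) = 3 + p*(-1/2) = 3 - p/2)
g(b) = 15 (g(b) = 5 + (5/8)*16 = 5 + 10 = 15)
g(2)*h(-2 - 4) = 15*(3 - (-2 - 4)/2) = 15*(3 - 1/2*(-6)) = 15*(3 + 3) = 15*6 = 90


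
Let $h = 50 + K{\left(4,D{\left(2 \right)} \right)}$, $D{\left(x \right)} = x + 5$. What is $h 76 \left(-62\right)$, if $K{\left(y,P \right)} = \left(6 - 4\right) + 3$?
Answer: $-259160$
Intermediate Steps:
$D{\left(x \right)} = 5 + x$
$K{\left(y,P \right)} = 5$ ($K{\left(y,P \right)} = 2 + 3 = 5$)
$h = 55$ ($h = 50 + 5 = 55$)
$h 76 \left(-62\right) = 55 \cdot 76 \left(-62\right) = 4180 \left(-62\right) = -259160$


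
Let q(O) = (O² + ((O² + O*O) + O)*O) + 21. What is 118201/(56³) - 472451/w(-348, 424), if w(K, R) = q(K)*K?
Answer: 864266799853781/1284106911413760 ≈ 0.67305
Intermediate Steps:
q(O) = 21 + O² + O*(O + 2*O²) (q(O) = (O² + ((O² + O²) + O)*O) + 21 = (O² + (2*O² + O)*O) + 21 = (O² + (O + 2*O²)*O) + 21 = (O² + O*(O + 2*O²)) + 21 = 21 + O² + O*(O + 2*O²))
w(K, R) = K*(21 + 2*K² + 2*K³) (w(K, R) = (21 + 2*K² + 2*K³)*K = K*(21 + 2*K² + 2*K³))
118201/(56³) - 472451/w(-348, 424) = 118201/(56³) - 472451*(-1/(348*(21 + 2*(-348)² + 2*(-348)³))) = 118201/175616 - 472451*(-1/(348*(21 + 2*121104 + 2*(-42144192)))) = 118201*(1/175616) - 472451*(-1/(348*(21 + 242208 - 84288384))) = 118201/175616 - 472451/((-348*(-84046155))) = 118201/175616 - 472451/29248061940 = 864266799853781/1284106911413760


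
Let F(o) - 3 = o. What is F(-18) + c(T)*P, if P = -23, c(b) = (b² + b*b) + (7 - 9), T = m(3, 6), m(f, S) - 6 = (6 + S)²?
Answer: -1034969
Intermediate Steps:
F(o) = 3 + o
m(f, S) = 6 + (6 + S)²
T = 150 (T = 6 + (6 + 6)² = 6 + 12² = 6 + 144 = 150)
c(b) = -2 + 2*b² (c(b) = (b² + b²) - 2 = 2*b² - 2 = -2 + 2*b²)
F(-18) + c(T)*P = (3 - 18) + (-2 + 2*150²)*(-23) = -15 + (-2 + 2*22500)*(-23) = -15 + (-2 + 45000)*(-23) = -15 + 44998*(-23) = -15 - 1034954 = -1034969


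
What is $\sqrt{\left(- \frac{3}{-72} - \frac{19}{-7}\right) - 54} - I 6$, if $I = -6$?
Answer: $\frac{3 i \sqrt{361578}}{7} \approx 257.71 i$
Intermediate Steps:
$\sqrt{\left(- \frac{3}{-72} - \frac{19}{-7}\right) - 54} - I 6 = \sqrt{\left(- \frac{3}{-72} - \frac{19}{-7}\right) - 54} \left(-1\right) \left(-6\right) 6 = \sqrt{\left(\left(-3\right) \left(- \frac{1}{72}\right) - - \frac{19}{7}\right) - 54} \cdot 6 \cdot 6 = \sqrt{\left(\frac{1}{24} + \frac{19}{7}\right) - 54} \cdot 36 = \sqrt{\frac{463}{168} - 54} \cdot 36 = \sqrt{- \frac{8609}{168}} \cdot 36 = \frac{i \sqrt{361578}}{84} \cdot 36 = \frac{3 i \sqrt{361578}}{7}$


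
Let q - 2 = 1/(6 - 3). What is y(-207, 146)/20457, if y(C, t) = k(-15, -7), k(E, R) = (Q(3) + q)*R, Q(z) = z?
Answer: -112/61371 ≈ -0.0018250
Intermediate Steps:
q = 7/3 (q = 2 + 1/(6 - 3) = 2 + 1/3 = 2 + ⅓ = 7/3 ≈ 2.3333)
k(E, R) = 16*R/3 (k(E, R) = (3 + 7/3)*R = 16*R/3)
y(C, t) = -112/3 (y(C, t) = (16/3)*(-7) = -112/3)
y(-207, 146)/20457 = -112/3/20457 = -112/3*1/20457 = -112/61371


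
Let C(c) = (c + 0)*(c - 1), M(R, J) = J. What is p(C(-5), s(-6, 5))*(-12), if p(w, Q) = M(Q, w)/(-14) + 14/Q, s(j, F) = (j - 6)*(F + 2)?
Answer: 194/7 ≈ 27.714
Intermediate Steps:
C(c) = c*(-1 + c)
s(j, F) = (-6 + j)*(2 + F)
p(w, Q) = 14/Q - w/14 (p(w, Q) = w/(-14) + 14/Q = w*(-1/14) + 14/Q = -w/14 + 14/Q = 14/Q - w/14)
p(C(-5), s(-6, 5))*(-12) = (14/(-12 - 6*5 + 2*(-6) + 5*(-6)) - (-5)*(-1 - 5)/14)*(-12) = (14/(-12 - 30 - 12 - 30) - (-5)*(-6)/14)*(-12) = (14/(-84) - 1/14*30)*(-12) = (14*(-1/84) - 15/7)*(-12) = (-1/6 - 15/7)*(-12) = -97/42*(-12) = 194/7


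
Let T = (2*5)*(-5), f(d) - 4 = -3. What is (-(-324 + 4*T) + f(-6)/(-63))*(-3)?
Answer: -33011/21 ≈ -1572.0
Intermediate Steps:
f(d) = 1 (f(d) = 4 - 3 = 1)
T = -50 (T = 10*(-5) = -50)
(-(-324 + 4*T) + f(-6)/(-63))*(-3) = (-4/(1/(-50 - 81)) + 1/(-63))*(-3) = (-4/(1/(-131)) + 1*(-1/63))*(-3) = (-4/(-1/131) - 1/63)*(-3) = (-4*(-131) - 1/63)*(-3) = (524 - 1/63)*(-3) = (33011/63)*(-3) = -33011/21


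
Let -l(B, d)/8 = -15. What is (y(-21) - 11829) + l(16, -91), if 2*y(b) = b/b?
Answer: -23417/2 ≈ -11709.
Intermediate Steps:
l(B, d) = 120 (l(B, d) = -8*(-15) = 120)
y(b) = 1/2 (y(b) = (b/b)/2 = (1/2)*1 = 1/2)
(y(-21) - 11829) + l(16, -91) = (1/2 - 11829) + 120 = -23657/2 + 120 = -23417/2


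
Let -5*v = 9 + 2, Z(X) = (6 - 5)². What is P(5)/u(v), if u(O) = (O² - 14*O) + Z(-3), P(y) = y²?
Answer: 625/916 ≈ 0.68231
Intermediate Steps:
Z(X) = 1 (Z(X) = 1² = 1)
v = -11/5 (v = -(9 + 2)/5 = -⅕*11 = -11/5 ≈ -2.2000)
u(O) = 1 + O² - 14*O (u(O) = (O² - 14*O) + 1 = 1 + O² - 14*O)
P(5)/u(v) = 5²/(1 + (-11/5)² - 14*(-11/5)) = 25/(1 + 121/25 + 154/5) = 25/(916/25) = 25*(25/916) = 625/916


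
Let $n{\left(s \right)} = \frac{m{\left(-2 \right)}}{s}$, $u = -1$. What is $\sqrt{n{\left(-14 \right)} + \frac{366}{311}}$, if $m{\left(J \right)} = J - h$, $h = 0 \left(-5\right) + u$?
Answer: $\frac{\sqrt{23663990}}{4354} \approx 1.1173$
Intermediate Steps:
$h = -1$ ($h = 0 \left(-5\right) - 1 = 0 - 1 = -1$)
$m{\left(J \right)} = 1 + J$ ($m{\left(J \right)} = J - -1 = J + 1 = 1 + J$)
$n{\left(s \right)} = - \frac{1}{s}$ ($n{\left(s \right)} = \frac{1 - 2}{s} = - \frac{1}{s}$)
$\sqrt{n{\left(-14 \right)} + \frac{366}{311}} = \sqrt{- \frac{1}{-14} + \frac{366}{311}} = \sqrt{\left(-1\right) \left(- \frac{1}{14}\right) + 366 \cdot \frac{1}{311}} = \sqrt{\frac{1}{14} + \frac{366}{311}} = \sqrt{\frac{5435}{4354}} = \frac{\sqrt{23663990}}{4354}$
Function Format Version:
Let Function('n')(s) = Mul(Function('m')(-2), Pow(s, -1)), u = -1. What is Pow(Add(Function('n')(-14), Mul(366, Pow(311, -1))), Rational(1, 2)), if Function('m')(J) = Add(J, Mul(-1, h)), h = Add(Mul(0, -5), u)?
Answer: Mul(Rational(1, 4354), Pow(23663990, Rational(1, 2))) ≈ 1.1173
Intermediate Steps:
h = -1 (h = Add(Mul(0, -5), -1) = Add(0, -1) = -1)
Function('m')(J) = Add(1, J) (Function('m')(J) = Add(J, Mul(-1, -1)) = Add(J, 1) = Add(1, J))
Function('n')(s) = Mul(-1, Pow(s, -1)) (Function('n')(s) = Mul(Add(1, -2), Pow(s, -1)) = Mul(-1, Pow(s, -1)))
Pow(Add(Function('n')(-14), Mul(366, Pow(311, -1))), Rational(1, 2)) = Pow(Add(Mul(-1, Pow(-14, -1)), Mul(366, Pow(311, -1))), Rational(1, 2)) = Pow(Add(Mul(-1, Rational(-1, 14)), Mul(366, Rational(1, 311))), Rational(1, 2)) = Pow(Add(Rational(1, 14), Rational(366, 311)), Rational(1, 2)) = Pow(Rational(5435, 4354), Rational(1, 2)) = Mul(Rational(1, 4354), Pow(23663990, Rational(1, 2)))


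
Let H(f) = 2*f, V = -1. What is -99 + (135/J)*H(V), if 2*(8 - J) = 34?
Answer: -69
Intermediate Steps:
J = -9 (J = 8 - ½*34 = 8 - 17 = -9)
-99 + (135/J)*H(V) = -99 + (135/(-9))*(2*(-1)) = -99 + (135*(-⅑))*(-2) = -99 - 15*(-2) = -99 + 30 = -69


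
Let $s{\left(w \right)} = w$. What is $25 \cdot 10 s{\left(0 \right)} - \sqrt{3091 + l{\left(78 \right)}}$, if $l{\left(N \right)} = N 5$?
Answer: $-59$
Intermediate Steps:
$l{\left(N \right)} = 5 N$
$25 \cdot 10 s{\left(0 \right)} - \sqrt{3091 + l{\left(78 \right)}} = 25 \cdot 10 \cdot 0 - \sqrt{3091 + 5 \cdot 78} = 250 \cdot 0 - \sqrt{3091 + 390} = 0 - \sqrt{3481} = 0 - 59 = -59$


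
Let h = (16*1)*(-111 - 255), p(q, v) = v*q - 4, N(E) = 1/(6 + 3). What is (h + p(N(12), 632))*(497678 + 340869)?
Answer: -43695007076/9 ≈ -4.8550e+9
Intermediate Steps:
N(E) = 1/9
p(q, v) = -4 + q*v (p(q, v) = q*v - 4 = -4 + q*v)
h = -5856 (h = 16*(-366) = -5856)
(h + p(N(12), 632))*(497678 + 340869) = (-5856 + (-4 + (1/9)*632))*(497678 + 340869) = (-5856 + (-4 + 632/9))*838547 = (-5856 + 596/9)*838547 = -52108/9*838547 = -43695007076/9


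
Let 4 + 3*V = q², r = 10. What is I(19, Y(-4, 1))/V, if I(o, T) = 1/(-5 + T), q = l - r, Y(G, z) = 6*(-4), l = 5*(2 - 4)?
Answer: -1/3828 ≈ -0.00026123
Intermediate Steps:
l = -10 (l = 5*(-2) = -10)
Y(G, z) = -24
q = -20 (q = -10 - 1*10 = -10 - 10 = -20)
V = 132 (V = -4/3 + (⅓)*(-20)² = -4/3 + (⅓)*400 = -4/3 + 400/3 = 132)
I(19, Y(-4, 1))/V = 1/(-5 - 24*132) = (1/132)/(-29) = -1/29*1/132 = -1/3828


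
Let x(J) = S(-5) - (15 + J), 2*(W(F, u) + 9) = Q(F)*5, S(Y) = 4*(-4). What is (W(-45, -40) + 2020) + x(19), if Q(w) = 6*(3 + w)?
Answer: 1331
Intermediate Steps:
Q(w) = 18 + 6*w
S(Y) = -16
W(F, u) = 36 + 15*F (W(F, u) = -9 + ((18 + 6*F)*5)/2 = -9 + (90 + 30*F)/2 = -9 + (45 + 15*F) = 36 + 15*F)
x(J) = -31 - J (x(J) = -16 - (15 + J) = -16 + (-15 - J) = -31 - J)
(W(-45, -40) + 2020) + x(19) = ((36 + 15*(-45)) + 2020) + (-31 - 1*19) = ((36 - 675) + 2020) + (-31 - 19) = (-639 + 2020) - 50 = 1381 - 50 = 1331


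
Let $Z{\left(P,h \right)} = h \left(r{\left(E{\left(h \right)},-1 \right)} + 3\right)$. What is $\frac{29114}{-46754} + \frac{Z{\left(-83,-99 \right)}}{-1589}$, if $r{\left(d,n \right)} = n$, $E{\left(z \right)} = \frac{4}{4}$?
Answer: $- \frac{18502427}{37146053} \approx -0.4981$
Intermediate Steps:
$E{\left(z \right)} = 1$ ($E{\left(z \right)} = 4 \cdot \frac{1}{4} = 1$)
$Z{\left(P,h \right)} = 2 h$ ($Z{\left(P,h \right)} = h \left(-1 + 3\right) = h 2 = 2 h$)
$\frac{29114}{-46754} + \frac{Z{\left(-83,-99 \right)}}{-1589} = \frac{29114}{-46754} + \frac{2 \left(-99\right)}{-1589} = 29114 \left(- \frac{1}{46754}\right) - - \frac{198}{1589} = - \frac{14557}{23377} + \frac{198}{1589} = - \frac{18502427}{37146053}$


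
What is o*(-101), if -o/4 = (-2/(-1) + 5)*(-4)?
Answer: -11312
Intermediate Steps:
o = 112 (o = -4*(-2/(-1) + 5)*(-4) = -4*(-2*(-1) + 5)*(-4) = -4*(2 + 5)*(-4) = -28*(-4) = -4*(-28) = 112)
o*(-101) = 112*(-101) = -11312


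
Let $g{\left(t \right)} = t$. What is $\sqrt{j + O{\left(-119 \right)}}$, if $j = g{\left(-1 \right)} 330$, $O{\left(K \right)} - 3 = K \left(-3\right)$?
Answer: $\sqrt{30} \approx 5.4772$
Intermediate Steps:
$O{\left(K \right)} = 3 - 3 K$ ($O{\left(K \right)} = 3 + K \left(-3\right) = 3 - 3 K$)
$j = -330$ ($j = \left(-1\right) 330 = -330$)
$\sqrt{j + O{\left(-119 \right)}} = \sqrt{-330 + \left(3 - -357\right)} = \sqrt{-330 + \left(3 + 357\right)} = \sqrt{-330 + 360} = \sqrt{30}$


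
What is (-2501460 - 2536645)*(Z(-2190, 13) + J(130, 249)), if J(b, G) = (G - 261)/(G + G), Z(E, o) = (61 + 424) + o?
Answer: -208234955860/83 ≈ -2.5089e+9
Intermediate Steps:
Z(E, o) = 485 + o
J(b, G) = (-261 + G)/(2*G) (J(b, G) = (-261 + G)/((2*G)) = (-261 + G)*(1/(2*G)) = (-261 + G)/(2*G))
(-2501460 - 2536645)*(Z(-2190, 13) + J(130, 249)) = (-2501460 - 2536645)*((485 + 13) + (½)*(-261 + 249)/249) = -5038105*(498 + (½)*(1/249)*(-12)) = -5038105*(498 - 2/83) = -5038105*41332/83 = -208234955860/83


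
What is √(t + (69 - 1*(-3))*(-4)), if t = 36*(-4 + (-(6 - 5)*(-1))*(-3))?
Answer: 6*I*√15 ≈ 23.238*I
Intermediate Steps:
t = -252 (t = 36*(-4 + (-1*1*(-1))*(-3)) = 36*(-4 - 1*(-1)*(-3)) = 36*(-4 + 1*(-3)) = 36*(-4 - 3) = 36*(-7) = -252)
√(t + (69 - 1*(-3))*(-4)) = √(-252 + (69 - 1*(-3))*(-4)) = √(-252 + (69 + 3)*(-4)) = √(-252 + 72*(-4)) = √(-252 - 288) = √(-540) = 6*I*√15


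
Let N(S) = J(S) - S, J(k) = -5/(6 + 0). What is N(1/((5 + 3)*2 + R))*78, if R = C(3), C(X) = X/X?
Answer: -1183/17 ≈ -69.588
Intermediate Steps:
C(X) = 1
R = 1
J(k) = -5/6
N(S) = -5/6 - S
N(1/((5 + 3)*2 + R))*78 = (-5/6 - 1/((5 + 3)*2 + 1))*78 = (-5/6 - 1/(8*2 + 1))*78 = (-5/6 - 1/(16 + 1))*78 = (-5/6 - 1/17)*78 = -91/102*78 = -1183/17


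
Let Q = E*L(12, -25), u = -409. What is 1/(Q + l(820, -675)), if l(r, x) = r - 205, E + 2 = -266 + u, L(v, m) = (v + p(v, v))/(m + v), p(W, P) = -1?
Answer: 13/15442 ≈ 0.00084186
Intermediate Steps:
L(v, m) = (-1 + v)/(m + v) (L(v, m) = (v - 1)/(m + v) = (-1 + v)/(m + v))
E = -677 (E = -2 + (-266 - 409) = -2 - 675 = -677)
l(r, x) = -205 + r
Q = 7447/13 (Q = -677*(-1 + 12)/(-25 + 12) = -677*11/(-13) = -(-677)*11/13 = -677*(-11/13) = 7447/13 ≈ 572.85)
1/(Q + l(820, -675)) = 1/(7447/13 + (-205 + 820)) = 1/(7447/13 + 615) = 1/(15442/13) = 13/15442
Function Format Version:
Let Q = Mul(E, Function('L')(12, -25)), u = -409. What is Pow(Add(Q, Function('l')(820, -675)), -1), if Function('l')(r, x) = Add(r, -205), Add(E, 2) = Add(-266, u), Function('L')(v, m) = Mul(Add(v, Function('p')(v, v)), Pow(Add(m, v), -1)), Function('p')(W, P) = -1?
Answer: Rational(13, 15442) ≈ 0.00084186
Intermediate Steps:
Function('L')(v, m) = Mul(Pow(Add(m, v), -1), Add(-1, v)) (Function('L')(v, m) = Mul(Add(v, -1), Pow(Add(m, v), -1)) = Mul(Add(-1, v), Pow(Add(m, v), -1)) = Mul(Pow(Add(m, v), -1), Add(-1, v)))
E = -677 (E = Add(-2, Add(-266, -409)) = Add(-2, -675) = -677)
Function('l')(r, x) = Add(-205, r)
Q = Rational(7447, 13) (Q = Mul(-677, Mul(Pow(Add(-25, 12), -1), Add(-1, 12))) = Mul(-677, Mul(Pow(-13, -1), 11)) = Mul(-677, Mul(Rational(-1, 13), 11)) = Mul(-677, Rational(-11, 13)) = Rational(7447, 13) ≈ 572.85)
Pow(Add(Q, Function('l')(820, -675)), -1) = Pow(Add(Rational(7447, 13), Add(-205, 820)), -1) = Pow(Add(Rational(7447, 13), 615), -1) = Pow(Rational(15442, 13), -1) = Rational(13, 15442)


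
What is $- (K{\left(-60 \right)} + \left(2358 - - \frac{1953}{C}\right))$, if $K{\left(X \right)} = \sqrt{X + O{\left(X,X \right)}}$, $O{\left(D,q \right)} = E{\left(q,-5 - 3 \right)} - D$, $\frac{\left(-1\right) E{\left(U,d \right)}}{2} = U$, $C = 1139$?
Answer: $- \frac{2687715}{1139} - 2 \sqrt{30} \approx -2370.7$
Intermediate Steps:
$E{\left(U,d \right)} = - 2 U$
$O{\left(D,q \right)} = - D - 2 q$ ($O{\left(D,q \right)} = - 2 q - D = - D - 2 q$)
$K{\left(X \right)} = \sqrt{2} \sqrt{- X}$ ($K{\left(X \right)} = \sqrt{X - 3 X} = \sqrt{- 2 X} = \sqrt{2} \sqrt{- X}$)
$- (K{\left(-60 \right)} + \left(2358 - - \frac{1953}{C}\right)) = - (\sqrt{2} \sqrt{\left(-1\right) \left(-60\right)} + \left(2358 - - \frac{1953}{1139}\right)) = - (\sqrt{2} \sqrt{60} + \left(2358 - \left(-1953\right) \frac{1}{1139}\right)) = - (\sqrt{2} \cdot 2 \sqrt{15} + \left(2358 - - \frac{1953}{1139}\right)) = - (2 \sqrt{30} + \left(2358 + \frac{1953}{1139}\right)) = - (2 \sqrt{30} + \frac{2687715}{1139}) = - (\frac{2687715}{1139} + 2 \sqrt{30}) = - \frac{2687715}{1139} - 2 \sqrt{30}$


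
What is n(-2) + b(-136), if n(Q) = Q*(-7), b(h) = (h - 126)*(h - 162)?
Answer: 78090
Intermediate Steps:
b(h) = (-162 + h)*(-126 + h) (b(h) = (-126 + h)*(-162 + h) = (-162 + h)*(-126 + h))
n(Q) = -7*Q
n(-2) + b(-136) = -7*(-2) + (20412 + (-136)² - 288*(-136)) = 14 + (20412 + 18496 + 39168) = 14 + 78076 = 78090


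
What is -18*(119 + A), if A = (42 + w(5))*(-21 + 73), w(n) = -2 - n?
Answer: -34902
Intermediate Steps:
A = 1820 (A = (42 + (-2 - 1*5))*(-21 + 73) = (42 + (-2 - 5))*52 = (42 - 7)*52 = 35*52 = 1820)
-18*(119 + A) = -18*(119 + 1820) = -18*1939 = -34902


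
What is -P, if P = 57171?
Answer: -57171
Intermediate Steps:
-P = -1*57171 = -57171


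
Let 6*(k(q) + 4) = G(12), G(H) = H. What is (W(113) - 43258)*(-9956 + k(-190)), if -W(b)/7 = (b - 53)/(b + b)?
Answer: 48678328712/113 ≈ 4.3078e+8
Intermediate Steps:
k(q) = -2 (k(q) = -4 + (⅙)*12 = -4 + 2 = -2)
W(b) = -7*(-53 + b)/(2*b) (W(b) = -7*(b - 53)/(b + b) = -7*(-53 + b)/(2*b))
(W(113) - 43258)*(-9956 + k(-190)) = ((7/2)*(53 - 1*113)/113 - 43258)*(-9956 - 2) = ((7/2)*(1/113)*(53 - 113) - 43258)*(-9958) = ((7/2)*(1/113)*(-60) - 43258)*(-9958) = (-210/113 - 43258)*(-9958) = -4888364/113*(-9958) = 48678328712/113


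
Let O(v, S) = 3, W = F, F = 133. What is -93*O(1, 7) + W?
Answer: -146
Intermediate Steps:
W = 133
-93*O(1, 7) + W = -93*3 + 133 = -279 + 133 = -146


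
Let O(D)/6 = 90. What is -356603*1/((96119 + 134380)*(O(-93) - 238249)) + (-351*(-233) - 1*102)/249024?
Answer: 1491842857160381/4548148337147328 ≈ 0.32801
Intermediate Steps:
O(D) = 540 (O(D) = 6*90 = 540)
-356603*1/((96119 + 134380)*(O(-93) - 238249)) + (-351*(-233) - 1*102)/249024 = -356603*1/((540 - 238249)*(96119 + 134380)) + (-351*(-233) - 1*102)/249024 = -356603/((-237709*230499)) + (81783 - 102)*(1/249024) = -356603/(-54791686791) + 81681*(1/249024) = -356603*(-1/54791686791) + 27227/83008 = 356603/54791686791 + 27227/83008 = 1491842857160381/4548148337147328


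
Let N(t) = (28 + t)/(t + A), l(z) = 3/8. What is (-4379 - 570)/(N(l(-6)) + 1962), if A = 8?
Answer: -331583/131681 ≈ -2.5181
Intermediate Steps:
l(z) = 3/8 (l(z) = 3*(1/8) = 3/8)
N(t) = (28 + t)/(8 + t) (N(t) = (28 + t)/(t + 8) = (28 + t)/(8 + t))
(-4379 - 570)/(N(l(-6)) + 1962) = (-4379 - 570)/((28 + 3/8)/(8 + 3/8) + 1962) = -4949/((227/8)/(67/8) + 1962) = -4949/((8/67)*(227/8) + 1962) = -4949/(227/67 + 1962) = -4949/131681/67 = -4949*67/131681 = -331583/131681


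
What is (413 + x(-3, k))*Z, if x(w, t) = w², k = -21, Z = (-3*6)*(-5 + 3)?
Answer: 15192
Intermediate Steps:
Z = 36 (Z = -18*(-2) = 36)
(413 + x(-3, k))*Z = (413 + (-3)²)*36 = (413 + 9)*36 = 422*36 = 15192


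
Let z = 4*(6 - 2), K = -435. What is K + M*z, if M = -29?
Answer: -899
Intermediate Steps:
z = 16 (z = 4*4 = 16)
K + M*z = -435 - 29*16 = -435 - 464 = -899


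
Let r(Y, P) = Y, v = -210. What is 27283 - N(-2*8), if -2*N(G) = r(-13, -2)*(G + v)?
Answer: 28752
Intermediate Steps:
N(G) = -1365 + 13*G/2 (N(G) = -(-13)*(G - 210)/2 = -(-13)*(-210 + G)/2 = -(2730 - 13*G)/2 = -1365 + 13*G/2)
27283 - N(-2*8) = 27283 - (-1365 + 13*(-2*8)/2) = 27283 - (-1365 + (13/2)*(-16)) = 27283 - (-1365 - 104) = 27283 - 1*(-1469) = 27283 + 1469 = 28752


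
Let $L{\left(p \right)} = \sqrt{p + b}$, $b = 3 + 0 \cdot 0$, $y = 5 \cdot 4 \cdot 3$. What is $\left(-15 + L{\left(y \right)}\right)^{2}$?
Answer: $288 - 90 \sqrt{7} \approx 49.882$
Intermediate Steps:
$y = 60$ ($y = 20 \cdot 3 = 60$)
$b = 3$ ($b = 3 + 0 = 3$)
$L{\left(p \right)} = \sqrt{3 + p}$ ($L{\left(p \right)} = \sqrt{p + 3} = \sqrt{3 + p}$)
$\left(-15 + L{\left(y \right)}\right)^{2} = \left(-15 + \sqrt{3 + 60}\right)^{2} = \left(-15 + \sqrt{63}\right)^{2} = \left(-15 + 3 \sqrt{7}\right)^{2}$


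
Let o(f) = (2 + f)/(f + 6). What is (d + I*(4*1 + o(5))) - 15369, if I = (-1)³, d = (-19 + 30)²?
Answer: -167779/11 ≈ -15253.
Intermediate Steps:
o(f) = (2 + f)/(6 + f)
d = 121 (d = 11² = 121)
I = -1
(d + I*(4*1 + o(5))) - 15369 = (121 - (4*1 + (2 + 5)/(6 + 5))) - 15369 = (121 - (4 + 7/11)) - 15369 = (121 - 1*51/11) - 15369 = (121 - 51/11) - 15369 = 1280/11 - 15369 = -167779/11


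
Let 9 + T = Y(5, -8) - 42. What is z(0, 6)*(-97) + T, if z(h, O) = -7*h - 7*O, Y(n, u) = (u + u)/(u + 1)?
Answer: 28177/7 ≈ 4025.3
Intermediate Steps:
Y(n, u) = 2*u/(1 + u) (Y(n, u) = (2*u)/(1 + u) = 2*u/(1 + u))
T = -341/7 (T = -9 + (2*(-8)/(1 - 8) - 42) = -9 + (2*(-8)/(-7) - 42) = -9 + (2*(-8)*(-1/7) - 42) = -9 + (16/7 - 42) = -9 - 278/7 = -341/7 ≈ -48.714)
z(h, O) = -7*O - 7*h
z(0, 6)*(-97) + T = (-7*6 - 7*0)*(-97) - 341/7 = (-42 + 0)*(-97) - 341/7 = -42*(-97) - 341/7 = 4074 - 341/7 = 28177/7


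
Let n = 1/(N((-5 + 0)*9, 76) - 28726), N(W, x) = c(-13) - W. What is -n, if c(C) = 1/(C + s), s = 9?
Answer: 4/114725 ≈ 3.4866e-5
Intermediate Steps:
c(C) = 1/(9 + C) (c(C) = 1/(C + 9) = 1/(9 + C))
N(W, x) = -¼ - W (N(W, x) = 1/(9 - 13) - W = 1/(-4) - W = -¼ - W)
n = -4/114725 (n = 1/((-¼ - (-5 + 0)*9) - 28726) = 1/((-¼ - (-5)*9) - 28726) = 1/((-¼ - 1*(-45)) - 28726) = 1/((-¼ + 45) - 28726) = 1/(179/4 - 28726) = 1/(-114725/4) = -4/114725 ≈ -3.4866e-5)
-n = -1*(-4/114725) = 4/114725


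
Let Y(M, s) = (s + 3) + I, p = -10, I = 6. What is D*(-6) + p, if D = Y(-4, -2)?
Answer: -52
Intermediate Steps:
Y(M, s) = 9 + s (Y(M, s) = (s + 3) + 6 = (3 + s) + 6 = 9 + s)
D = 7 (D = 9 - 2 = 7)
D*(-6) + p = 7*(-6) - 10 = -42 - 10 = -52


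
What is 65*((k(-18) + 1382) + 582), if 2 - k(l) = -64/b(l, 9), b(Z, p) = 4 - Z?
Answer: 1407770/11 ≈ 1.2798e+5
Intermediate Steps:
k(l) = 2 + 64/(4 - l) (k(l) = 2 - (-64)/(4 - l) = 2 + 64/(4 - l))
65*((k(-18) + 1382) + 582) = 65*((2*(-36 - 18)/(-4 - 18) + 1382) + 582) = 65*((2*(-54)/(-22) + 1382) + 582) = 65*((2*(-1/22)*(-54) + 1382) + 582) = 65*((54/11 + 1382) + 582) = 65*(15256/11 + 582) = 65*(21658/11) = 1407770/11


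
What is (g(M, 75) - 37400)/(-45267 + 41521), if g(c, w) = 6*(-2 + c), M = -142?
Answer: 19132/1873 ≈ 10.215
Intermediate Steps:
g(c, w) = -12 + 6*c
(g(M, 75) - 37400)/(-45267 + 41521) = ((-12 + 6*(-142)) - 37400)/(-45267 + 41521) = ((-12 - 852) - 37400)/(-3746) = (-864 - 37400)*(-1/3746) = -38264*(-1/3746) = 19132/1873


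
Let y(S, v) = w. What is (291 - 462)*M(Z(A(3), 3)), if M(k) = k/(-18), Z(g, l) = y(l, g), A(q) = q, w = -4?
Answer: -38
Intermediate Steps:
y(S, v) = -4
Z(g, l) = -4
M(k) = -k/18 (M(k) = k*(-1/18) = -k/18)
(291 - 462)*M(Z(A(3), 3)) = (291 - 462)*(-1/18*(-4)) = -171*2/9 = -38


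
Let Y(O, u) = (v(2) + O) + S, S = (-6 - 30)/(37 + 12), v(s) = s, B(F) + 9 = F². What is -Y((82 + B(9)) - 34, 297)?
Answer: -5942/49 ≈ -121.27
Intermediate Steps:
B(F) = -9 + F²
S = -36/49 ≈ -0.73469
Y(O, u) = 62/49 + O (Y(O, u) = (2 + O) - 36/49 = 62/49 + O)
-Y((82 + B(9)) - 34, 297) = -(62/49 + ((82 + (-9 + 9²)) - 34)) = -(62/49 + ((82 + (-9 + 81)) - 34)) = -(62/49 + ((82 + 72) - 34)) = -(62/49 + (154 - 34)) = -(62/49 + 120) = -1*5942/49 = -5942/49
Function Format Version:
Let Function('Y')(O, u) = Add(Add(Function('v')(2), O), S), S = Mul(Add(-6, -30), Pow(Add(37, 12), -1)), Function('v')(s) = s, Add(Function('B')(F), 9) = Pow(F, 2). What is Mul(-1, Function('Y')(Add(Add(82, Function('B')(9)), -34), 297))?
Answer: Rational(-5942, 49) ≈ -121.27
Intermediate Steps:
Function('B')(F) = Add(-9, Pow(F, 2))
S = Rational(-36, 49) (S = Mul(-36, Pow(49, -1)) = Mul(-36, Rational(1, 49)) = Rational(-36, 49) ≈ -0.73469)
Function('Y')(O, u) = Add(Rational(62, 49), O) (Function('Y')(O, u) = Add(Add(2, O), Rational(-36, 49)) = Add(Rational(62, 49), O))
Mul(-1, Function('Y')(Add(Add(82, Function('B')(9)), -34), 297)) = Mul(-1, Add(Rational(62, 49), Add(Add(82, Add(-9, Pow(9, 2))), -34))) = Mul(-1, Add(Rational(62, 49), Add(Add(82, Add(-9, 81)), -34))) = Mul(-1, Add(Rational(62, 49), Add(Add(82, 72), -34))) = Mul(-1, Add(Rational(62, 49), Add(154, -34))) = Mul(-1, Add(Rational(62, 49), 120)) = Mul(-1, Rational(5942, 49)) = Rational(-5942, 49)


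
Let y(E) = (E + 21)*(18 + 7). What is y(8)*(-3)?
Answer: -2175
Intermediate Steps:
y(E) = 525 + 25*E (y(E) = (21 + E)*25 = 525 + 25*E)
y(8)*(-3) = (525 + 25*8)*(-3) = (525 + 200)*(-3) = 725*(-3) = -2175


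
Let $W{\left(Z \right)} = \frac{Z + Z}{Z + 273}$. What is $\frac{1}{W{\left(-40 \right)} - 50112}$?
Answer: $- \frac{233}{11676176} \approx -1.9955 \cdot 10^{-5}$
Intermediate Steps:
$W{\left(Z \right)} = \frac{2 Z}{273 + Z}$
$\frac{1}{W{\left(-40 \right)} - 50112} = \frac{1}{2 \left(-40\right) \frac{1}{273 - 40} - 50112} = \frac{1}{2 \left(-40\right) \frac{1}{233} - 50112} = \frac{1}{- \frac{80}{233} - 50112} = \frac{1}{- \frac{11676176}{233}} = - \frac{233}{11676176}$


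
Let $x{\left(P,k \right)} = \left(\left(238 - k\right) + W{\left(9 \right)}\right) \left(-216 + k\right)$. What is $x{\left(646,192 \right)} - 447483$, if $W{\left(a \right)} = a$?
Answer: $-448803$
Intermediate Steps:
$x{\left(P,k \right)} = \left(-216 + k\right) \left(247 - k\right)$ ($x{\left(P,k \right)} = \left(\left(238 - k\right) + 9\right) \left(-216 + k\right) = \left(247 - k\right) \left(-216 + k\right) = \left(-216 + k\right) \left(247 - k\right)$)
$x{\left(646,192 \right)} - 447483 = \left(-53352 - 192^{2} + 463 \cdot 192\right) - 447483 = \left(-53352 - 36864 + 88896\right) - 447483 = -1320 - 447483 = -448803$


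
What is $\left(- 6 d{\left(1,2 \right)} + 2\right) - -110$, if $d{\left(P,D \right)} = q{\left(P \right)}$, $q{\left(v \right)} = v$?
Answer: $106$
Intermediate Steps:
$d{\left(P,D \right)} = P$
$\left(- 6 d{\left(1,2 \right)} + 2\right) - -110 = \left(\left(-6\right) 1 + 2\right) - -110 = \left(-6 + 2\right) + 110 = -4 + 110 = 106$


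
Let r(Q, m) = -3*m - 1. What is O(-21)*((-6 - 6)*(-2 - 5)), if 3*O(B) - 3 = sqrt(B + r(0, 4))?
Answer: 84 + 28*I*sqrt(34) ≈ 84.0 + 163.27*I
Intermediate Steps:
r(Q, m) = -1 - 3*m
O(B) = 1 + sqrt(-13 + B)/3 (O(B) = 1 + sqrt(B + (-1 - 3*4))/3 = 1 + sqrt(B + (-1 - 12))/3 = 1 + sqrt(B - 13)/3 = 1 + sqrt(-13 + B)/3)
O(-21)*((-6 - 6)*(-2 - 5)) = (1 + sqrt(-13 - 21)/3)*((-6 - 6)*(-2 - 5)) = (1 + sqrt(-34)/3)*(-12*(-7)) = (1 + (I*sqrt(34))/3)*84 = (1 + I*sqrt(34)/3)*84 = 84 + 28*I*sqrt(34)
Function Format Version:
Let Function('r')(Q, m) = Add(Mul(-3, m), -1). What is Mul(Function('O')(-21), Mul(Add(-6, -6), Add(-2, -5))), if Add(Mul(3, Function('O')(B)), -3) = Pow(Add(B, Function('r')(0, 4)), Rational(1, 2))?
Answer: Add(84, Mul(28, I, Pow(34, Rational(1, 2)))) ≈ Add(84.000, Mul(163.27, I))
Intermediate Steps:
Function('r')(Q, m) = Add(-1, Mul(-3, m))
Function('O')(B) = Add(1, Mul(Rational(1, 3), Pow(Add(-13, B), Rational(1, 2)))) (Function('O')(B) = Add(1, Mul(Rational(1, 3), Pow(Add(B, Add(-1, Mul(-3, 4))), Rational(1, 2)))) = Add(1, Mul(Rational(1, 3), Pow(Add(B, Add(-1, -12)), Rational(1, 2)))) = Add(1, Mul(Rational(1, 3), Pow(Add(B, -13), Rational(1, 2)))) = Add(1, Mul(Rational(1, 3), Pow(Add(-13, B), Rational(1, 2)))))
Mul(Function('O')(-21), Mul(Add(-6, -6), Add(-2, -5))) = Mul(Add(1, Mul(Rational(1, 3), Pow(Add(-13, -21), Rational(1, 2)))), Mul(Add(-6, -6), Add(-2, -5))) = Mul(Add(1, Mul(Rational(1, 3), Pow(-34, Rational(1, 2)))), Mul(-12, -7)) = Mul(Add(1, Mul(Rational(1, 3), Mul(I, Pow(34, Rational(1, 2))))), 84) = Mul(Add(1, Mul(Rational(1, 3), I, Pow(34, Rational(1, 2)))), 84) = Add(84, Mul(28, I, Pow(34, Rational(1, 2))))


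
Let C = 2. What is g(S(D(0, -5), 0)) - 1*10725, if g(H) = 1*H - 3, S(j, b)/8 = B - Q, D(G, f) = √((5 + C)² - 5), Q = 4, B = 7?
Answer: -10704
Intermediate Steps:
D(G, f) = 2*√11 (D(G, f) = √((5 + 2)² - 5) = √(7² - 5) = √(49 - 5) = √44 = 2*√11)
S(j, b) = 24 (S(j, b) = 8*(7 - 1*4) = 8*(7 - 4) = 8*3 = 24)
g(H) = -3 + H (g(H) = H - 3 = -3 + H)
g(S(D(0, -5), 0)) - 1*10725 = (-3 + 24) - 1*10725 = 21 - 10725 = -10704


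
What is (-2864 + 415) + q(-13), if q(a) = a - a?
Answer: -2449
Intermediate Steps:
q(a) = 0
(-2864 + 415) + q(-13) = (-2864 + 415) + 0 = -2449 + 0 = -2449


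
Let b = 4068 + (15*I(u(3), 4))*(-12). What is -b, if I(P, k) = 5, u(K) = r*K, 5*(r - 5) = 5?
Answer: -3168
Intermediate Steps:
r = 6 (r = 5 + (⅕)*5 = 5 + 1 = 6)
u(K) = 6*K
b = 3168 (b = 4068 + (15*5)*(-12) = 4068 + 75*(-12) = 4068 - 900 = 3168)
-b = -1*3168 = -3168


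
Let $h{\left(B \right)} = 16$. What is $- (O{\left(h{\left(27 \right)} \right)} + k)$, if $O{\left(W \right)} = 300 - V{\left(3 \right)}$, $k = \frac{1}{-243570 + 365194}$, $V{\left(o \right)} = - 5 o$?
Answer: $- \frac{38311561}{121624} \approx -315.0$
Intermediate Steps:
$k = \frac{1}{121624} \approx 8.2221 \cdot 10^{-6}$
$O{\left(W \right)} = 315$ ($O{\left(W \right)} = 300 - \left(-5\right) 3 = 300 - -15 = 300 + 15 = 315$)
$- (O{\left(h{\left(27 \right)} \right)} + k) = - (315 + \frac{1}{121624}) = \left(-1\right) \frac{38311561}{121624} = - \frac{38311561}{121624}$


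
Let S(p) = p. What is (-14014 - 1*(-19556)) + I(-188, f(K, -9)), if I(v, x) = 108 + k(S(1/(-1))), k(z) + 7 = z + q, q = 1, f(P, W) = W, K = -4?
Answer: 5643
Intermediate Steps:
k(z) = -6 + z (k(z) = -7 + (z + 1) = -7 + (1 + z) = -6 + z)
I(v, x) = 101 (I(v, x) = 108 + (-6 + 1/(-1)) = 108 + (-6 - 1) = 108 - 7 = 101)
(-14014 - 1*(-19556)) + I(-188, f(K, -9)) = (-14014 - 1*(-19556)) + 101 = (-14014 + 19556) + 101 = 5542 + 101 = 5643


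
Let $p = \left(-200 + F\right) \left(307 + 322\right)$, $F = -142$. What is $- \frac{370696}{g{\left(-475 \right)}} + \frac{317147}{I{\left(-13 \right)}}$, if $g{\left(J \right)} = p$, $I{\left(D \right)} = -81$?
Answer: $- \frac{3788555665}{968031} \approx -3913.7$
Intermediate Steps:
$p = -215118$ ($p = \left(-200 - 142\right) \left(307 + 322\right) = \left(-342\right) 629 = -215118$)
$g{\left(J \right)} = -215118$
$- \frac{370696}{g{\left(-475 \right)}} + \frac{317147}{I{\left(-13 \right)}} = - \frac{370696}{-215118} + \frac{317147}{-81} = \left(-370696\right) \left(- \frac{1}{215118}\right) + 317147 \left(- \frac{1}{81}\right) = \frac{185348}{107559} - \frac{317147}{81} = - \frac{3788555665}{968031}$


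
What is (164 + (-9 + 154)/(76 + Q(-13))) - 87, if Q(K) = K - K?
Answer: 5997/76 ≈ 78.908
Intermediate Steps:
Q(K) = 0
(164 + (-9 + 154)/(76 + Q(-13))) - 87 = (164 + (-9 + 154)/(76 + 0)) - 87 = (164 + 145/76) - 87 = 12609/76 - 87 = 5997/76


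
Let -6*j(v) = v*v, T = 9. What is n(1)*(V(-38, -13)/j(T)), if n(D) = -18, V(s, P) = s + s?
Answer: -304/3 ≈ -101.33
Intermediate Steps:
V(s, P) = 2*s
j(v) = -v²/6 (j(v) = -v*v/6 = -v²/6)
n(1)*(V(-38, -13)/j(T)) = -18*2*(-38)/((-⅙*9²)) = -(-1368)/((-⅙*81)) = -(-1368)/(-27/2) = -(-1368)*(-2)/27 = -18*152/27 = -304/3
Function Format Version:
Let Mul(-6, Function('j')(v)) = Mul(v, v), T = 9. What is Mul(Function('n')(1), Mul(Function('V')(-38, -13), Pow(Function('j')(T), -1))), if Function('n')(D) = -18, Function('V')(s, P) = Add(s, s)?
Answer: Rational(-304, 3) ≈ -101.33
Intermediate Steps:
Function('V')(s, P) = Mul(2, s)
Function('j')(v) = Mul(Rational(-1, 6), Pow(v, 2)) (Function('j')(v) = Mul(Rational(-1, 6), Mul(v, v)) = Mul(Rational(-1, 6), Pow(v, 2)))
Mul(Function('n')(1), Mul(Function('V')(-38, -13), Pow(Function('j')(T), -1))) = Mul(-18, Mul(Mul(2, -38), Pow(Mul(Rational(-1, 6), Pow(9, 2)), -1))) = Mul(-18, Mul(-76, Pow(Mul(Rational(-1, 6), 81), -1))) = Mul(-18, Mul(-76, Pow(Rational(-27, 2), -1))) = Mul(-18, Mul(-76, Rational(-2, 27))) = Mul(-18, Rational(152, 27)) = Rational(-304, 3)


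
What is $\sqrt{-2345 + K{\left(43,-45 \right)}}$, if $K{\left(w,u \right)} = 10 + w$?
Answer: $2 i \sqrt{573} \approx 47.875 i$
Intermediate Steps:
$\sqrt{-2345 + K{\left(43,-45 \right)}} = \sqrt{-2345 + \left(10 + 43\right)} = \sqrt{-2345 + 53} = \sqrt{-2292} = 2 i \sqrt{573}$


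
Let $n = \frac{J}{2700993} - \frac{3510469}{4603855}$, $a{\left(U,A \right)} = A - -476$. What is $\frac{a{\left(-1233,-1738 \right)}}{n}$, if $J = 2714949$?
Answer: $- \frac{2615490820259155}{502913222113} \approx -5200.7$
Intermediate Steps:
$a{\left(U,A \right)} = 476 + A$ ($a{\left(U,A \right)} = A + 476 = 476 + A$)
$n = \frac{1005826444226}{4144993376005}$ ($n = \frac{2714949}{2700993} - \frac{3510469}{4603855} = 2714949 \cdot \frac{1}{2700993} - \frac{3510469}{4603855} = \frac{904983}{900331} - \frac{3510469}{4603855} = \frac{1005826444226}{4144993376005} \approx 0.24266$)
$\frac{a{\left(-1233,-1738 \right)}}{n} = \frac{476 - 1738}{\frac{1005826444226}{4144993376005}} = \left(-1262\right) \frac{4144993376005}{1005826444226} = - \frac{2615490820259155}{502913222113}$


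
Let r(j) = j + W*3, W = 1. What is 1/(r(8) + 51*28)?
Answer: 1/1439 ≈ 0.00069493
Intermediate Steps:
r(j) = 3 + j (r(j) = j + 1*3 = j + 3 = 3 + j)
1/(r(8) + 51*28) = 1/((3 + 8) + 51*28) = 1/(11 + 1428) = 1/1439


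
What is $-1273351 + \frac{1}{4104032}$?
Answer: $- \frac{5225873251231}{4104032} \approx -1.2734 \cdot 10^{6}$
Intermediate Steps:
$-1273351 + \frac{1}{4104032} = - \frac{5225873251231}{4104032}$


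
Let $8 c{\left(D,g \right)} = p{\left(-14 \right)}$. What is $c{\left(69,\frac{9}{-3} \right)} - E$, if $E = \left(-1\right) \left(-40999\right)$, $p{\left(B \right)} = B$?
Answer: $- \frac{164003}{4} \approx -41001.0$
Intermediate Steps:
$c{\left(D,g \right)} = - \frac{7}{4}$ ($c{\left(D,g \right)} = \frac{1}{8} \left(-14\right) = - \frac{7}{4}$)
$E = 40999$
$c{\left(69,\frac{9}{-3} \right)} - E = - \frac{7}{4} - 40999 = - \frac{164003}{4}$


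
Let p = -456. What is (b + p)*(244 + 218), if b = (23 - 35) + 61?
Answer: -188034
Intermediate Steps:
b = 49 (b = -12 + 61 = 49)
(b + p)*(244 + 218) = (49 - 456)*(244 + 218) = -407*462 = -188034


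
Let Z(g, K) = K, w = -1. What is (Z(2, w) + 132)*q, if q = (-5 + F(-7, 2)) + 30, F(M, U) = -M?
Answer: 4192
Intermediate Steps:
q = 32 (q = (-5 - 1*(-7)) + 30 = (-5 + 7) + 30 = 2 + 30 = 32)
(Z(2, w) + 132)*q = (-1 + 132)*32 = 131*32 = 4192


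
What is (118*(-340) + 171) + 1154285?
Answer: 1114336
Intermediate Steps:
(118*(-340) + 171) + 1154285 = (-40120 + 171) + 1154285 = -39949 + 1154285 = 1114336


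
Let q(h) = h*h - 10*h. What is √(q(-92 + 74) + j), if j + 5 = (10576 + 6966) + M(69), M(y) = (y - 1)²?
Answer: √22665 ≈ 150.55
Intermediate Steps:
M(y) = (-1 + y)²
q(h) = h² - 10*h
j = 22161 (j = -5 + ((10576 + 6966) + (-1 + 69)²) = -5 + (17542 + 68²) = -5 + (17542 + 4624) = -5 + 22166 = 22161)
√(q(-92 + 74) + j) = √((-92 + 74)*(-10 + (-92 + 74)) + 22161) = √(-18*(-10 - 18) + 22161) = √(-18*(-28) + 22161) = √(504 + 22161) = √22665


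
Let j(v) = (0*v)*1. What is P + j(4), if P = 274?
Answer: 274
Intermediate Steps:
j(v) = 0 (j(v) = 0*1 = 0)
P + j(4) = 274 + 0 = 274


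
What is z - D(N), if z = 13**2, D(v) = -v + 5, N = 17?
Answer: 181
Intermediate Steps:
D(v) = 5 - v
z = 169
z - D(N) = 169 - (5 - 1*17) = 169 - (5 - 17) = 169 - 1*(-12) = 169 + 12 = 181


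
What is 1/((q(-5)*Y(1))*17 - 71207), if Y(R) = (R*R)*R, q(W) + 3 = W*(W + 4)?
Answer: -1/71173 ≈ -1.4050e-5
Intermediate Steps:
q(W) = -3 + W*(4 + W) (q(W) = -3 + W*(W + 4) = -3 + W*(4 + W))
Y(R) = R**3 (Y(R) = R**2*R = R**3)
1/((q(-5)*Y(1))*17 - 71207) = 1/(((-3 + (-5)**2 + 4*(-5))*1**3)*17 - 71207) = 1/(((-3 + 25 - 20)*1)*17 - 71207) = 1/((2*1)*17 - 71207) = 1/(2*17 - 71207) = 1/(34 - 71207) = 1/(-71173) = -1/71173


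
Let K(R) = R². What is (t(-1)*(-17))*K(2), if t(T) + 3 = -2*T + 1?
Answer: 0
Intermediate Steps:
t(T) = -2 - 2*T (t(T) = -3 + (-2*T + 1) = -3 + (1 - 2*T) = -2 - 2*T)
(t(-1)*(-17))*K(2) = ((-2 - 2*(-1))*(-17))*2² = ((-2 + 2)*(-17))*4 = (0*(-17))*4 = 0*4 = 0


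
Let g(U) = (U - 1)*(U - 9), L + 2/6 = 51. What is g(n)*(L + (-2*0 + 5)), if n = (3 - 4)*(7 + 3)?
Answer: 34903/3 ≈ 11634.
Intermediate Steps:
L = 152/3 (L = -1/3 + 51 = 152/3 ≈ 50.667)
n = -10 (n = -1*10 = -10)
g(U) = (-1 + U)*(-9 + U)
g(n)*(L + (-2*0 + 5)) = (9 + (-10)**2 - 10*(-10))*(152/3 + (-2*0 + 5)) = (9 + 100 + 100)*(152/3 + (0 + 5)) = 209*(152/3 + 5) = 209*(167/3) = 34903/3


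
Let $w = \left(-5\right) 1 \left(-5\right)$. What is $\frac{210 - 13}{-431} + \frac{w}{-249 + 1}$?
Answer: $- \frac{59631}{106888} \approx -0.55788$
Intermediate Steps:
$w = 25$ ($w = \left(-5\right) \left(-5\right) = 25$)
$\frac{210 - 13}{-431} + \frac{w}{-249 + 1} = \frac{210 - 13}{-431} + \frac{25}{-249 + 1} = \left(210 - 13\right) \left(- \frac{1}{431}\right) + \frac{25}{-248} = 197 \left(- \frac{1}{431}\right) + 25 \left(- \frac{1}{248}\right) = - \frac{197}{431} - \frac{25}{248} = - \frac{59631}{106888}$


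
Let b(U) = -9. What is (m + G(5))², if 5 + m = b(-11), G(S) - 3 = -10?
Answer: 441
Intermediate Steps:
G(S) = -7 (G(S) = 3 - 10 = -7)
m = -14 (m = -5 - 9 = -14)
(m + G(5))² = (-14 - 7)² = (-21)² = 441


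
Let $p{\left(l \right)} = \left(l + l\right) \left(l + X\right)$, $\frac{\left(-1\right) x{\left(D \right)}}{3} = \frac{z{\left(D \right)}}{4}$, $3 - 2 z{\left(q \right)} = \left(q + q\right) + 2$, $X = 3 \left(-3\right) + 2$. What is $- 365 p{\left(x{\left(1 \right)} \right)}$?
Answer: $\frac{58035}{32} \approx 1813.6$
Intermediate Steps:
$X = -7$ ($X = -9 + 2 = -7$)
$z{\left(q \right)} = \frac{1}{2} - q$ ($z{\left(q \right)} = \frac{3}{2} - \frac{\left(q + q\right) + 2}{2} = \frac{3}{2} - \frac{2 q + 2}{2} = \frac{3}{2} - \frac{2 + 2 q}{2} = \frac{3}{2} - \left(1 + q\right) = \frac{1}{2} - q$)
$x{\left(D \right)} = - \frac{3}{8} + \frac{3 D}{4}$ ($x{\left(D \right)} = - 3 \frac{\frac{1}{2} - D}{4} = - 3 \left(\frac{1}{2} - D\right) \frac{1}{4} = - 3 \left(\frac{1}{8} - \frac{D}{4}\right) = - \frac{3}{8} + \frac{3 D}{4}$)
$p{\left(l \right)} = 2 l \left(-7 + l\right)$ ($p{\left(l \right)} = \left(l + l\right) \left(l - 7\right) = 2 l \left(-7 + l\right)$)
$- 365 p{\left(x{\left(1 \right)} \right)} = - 365 \cdot 2 \left(- \frac{3}{8} + \frac{3}{4} \cdot 1\right) \left(-7 + \left(- \frac{3}{8} + \frac{3}{4} \cdot 1\right)\right) = - 365 \cdot 2 \left(- \frac{3}{8} + \frac{3}{4}\right) \left(-7 + \left(- \frac{3}{8} + \frac{3}{4}\right)\right) = - 365 \cdot 2 \cdot \frac{3}{8} \left(-7 + \frac{3}{8}\right) = - 365 \cdot 2 \cdot \frac{3}{8} \left(- \frac{53}{8}\right) = \left(-365\right) \left(- \frac{159}{32}\right) = \frac{58035}{32}$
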